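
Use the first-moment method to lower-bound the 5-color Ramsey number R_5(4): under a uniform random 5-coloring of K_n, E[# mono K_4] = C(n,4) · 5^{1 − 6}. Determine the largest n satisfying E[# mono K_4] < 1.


We need C(n, 4) · 5^{1 − 6} < 1, i.e. C(n, 4) < 5^{6 − 1} = 3125.
Check values of n near the boundary:
  n = 16: C(16, 4) = 1820; 1820 < 3125? YES
  n = 17: C(17, 4) = 2380; 2380 < 3125? YES
  n = 18: C(18, 4) = 3060; 3060 < 3125? YES
  n = 19: C(19, 4) = 3876; 3876 < 3125? NO
  n = 20: C(20, 4) = 4845; 4845 < 3125? NO
  n = 21: C(21, 4) = 5985; 5985 < 3125? NO
The largest n with C(n, 4) < 3125 is n = 18 (where E[X] = 612/625 ≈ 0.979). Hence R_5(4) > 18, i.e. R_5(4) ≥ 19.

Largest n = 18; hence R_5(4) > 18.


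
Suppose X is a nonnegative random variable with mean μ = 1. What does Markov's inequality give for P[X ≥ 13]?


μ = E[X] = 1, a = 13.
Markov: P[X ≥ 13] ≤ μ/a = (1)/13 = 1/13.
Numerically: ≈ 0.076923.
(Since a = 13 > μ = 1.000000, the bound 1/13 is < 1 and informative.)

P[X ≥ 13] ≤ 1/13 ≈ 0.076923.


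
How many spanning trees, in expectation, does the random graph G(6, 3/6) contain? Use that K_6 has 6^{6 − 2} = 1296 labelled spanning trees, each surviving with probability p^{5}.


K_6 has 6^{6 − 2} = 1296 labelled spanning trees.
For each such spanning tree H, let X_H = 1 if all 5 edges of H are present in G. Then P[X_H = 1] = p^{5} = (1/2)^{5} = 1/32.
Summing the indicators: E[X] = Σ_H E[X_H] = 1296 · p^{5} = 1296 · 1/32 = 81/2.
Numerically: E[X] ≈ 40.5.

E[X] = 1296 · (1/2)^{5} = 81/2 ≈ 40.5.


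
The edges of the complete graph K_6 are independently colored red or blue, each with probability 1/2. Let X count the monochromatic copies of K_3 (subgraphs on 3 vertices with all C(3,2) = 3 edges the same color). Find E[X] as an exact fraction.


Let X = Σ_S X_S over the C(6, 3) = 20 subsets S of size 3, where X_S = 1 if the K_3 on S is monochromatic.
For a fixed S, the K_3 on S has C(3, 2) = 3 edges. P[all 3 edges red] = (1/2)^3, and likewise for blue, so P[monochromatic] = 2·(1/2)^3 = 2^{1 − 3} = 1/4.
By linearity of expectation: E[X] = C(6, 3) · 2^{1 − 3} = 20 · 1/4 = 5.
Numerically: E[X] ≈ 5.000.

E[X] = C(6,3)·2^(1−C(3,2)) = 5 ≈ 5.000.


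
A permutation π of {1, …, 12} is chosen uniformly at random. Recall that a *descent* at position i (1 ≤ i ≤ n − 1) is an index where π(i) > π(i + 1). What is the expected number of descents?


Write X = Σ X_I over i = 1, …, 11, with X_I the indicator of one descent.
There are 11 indicators.
For each fixed i, the pair (π(i), π(i+1)) is a uniformly random ordered pair of distinct values from {1, …, 12}; by symmetry P[π(i) > π(i+1)] = 1/2.
By linearity: E[X] = 11 · (1/2) = (12 − 1) · (1/2) = 11/2 ≈ 5.5000.

E[X] = 11/2 = 5.5000.


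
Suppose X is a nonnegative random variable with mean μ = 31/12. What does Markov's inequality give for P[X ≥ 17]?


μ = E[X] = 31/12, a = 17.
Markov: P[X ≥ 17] ≤ μ/a = (31/12)/17 = 31/204.
Numerically: ≈ 0.1520.
(Since a = 17 > μ = 2.5833, the bound 31/204 is < 1 and informative.)

P[X ≥ 17] ≤ 31/204 ≈ 0.1520.


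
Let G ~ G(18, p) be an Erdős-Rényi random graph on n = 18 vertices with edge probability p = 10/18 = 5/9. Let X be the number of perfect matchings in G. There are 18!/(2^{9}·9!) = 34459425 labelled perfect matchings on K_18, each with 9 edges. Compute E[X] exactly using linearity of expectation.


K_18 has 18!/(2^{9}·9!) = 34459425 labelled perfect matchings.
For each such perfect matching H, let X_H = 1 if all 9 edges of H are present in G. Then P[X_H = 1] = p^{9} = (5/9)^{9} = 1953125/387420489.
By linearity of expectation: E[X] = Σ_H E[X_H] = 34459425 · p^{9} = 34459425 · 1953125/387420489 = 830908203125/4782969.
Numerically: E[X] ≈ 1.737e+05.

E[X] = 34459425 · (5/9)^{9} = 830908203125/4782969 ≈ 1.737e+05.


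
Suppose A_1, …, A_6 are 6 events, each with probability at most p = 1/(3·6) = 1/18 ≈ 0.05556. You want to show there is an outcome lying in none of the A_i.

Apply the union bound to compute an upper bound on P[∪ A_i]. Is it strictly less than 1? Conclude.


Union bound: P[∪_{i=1}^{6} A_i] ≤ Σ_i P[A_i] ≤ 6·p = 6·(1/18) = 1/3.
Numerically: 1/3 ≈ 0.33333.
Is 1/3 < 1? YES.
Since P[∪ A_i] ≤ 1/3 < 1, the complement has P[∩ A_i^c] ≥ 1 − 1/3 = 2/3 > 0, so some outcome avoids every A_i.

6·p = 1/3 ≈ 0.33333; existence CERTIFIED by the union bound.


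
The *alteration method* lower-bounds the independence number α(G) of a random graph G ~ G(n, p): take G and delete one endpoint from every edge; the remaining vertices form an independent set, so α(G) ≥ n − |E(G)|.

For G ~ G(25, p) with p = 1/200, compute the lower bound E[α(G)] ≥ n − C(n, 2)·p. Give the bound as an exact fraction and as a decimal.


E[|E(G)|] = C(25, 2)·p = 300 · (1/200) = 3/2.
E[α(G)] ≥ n − E[|E(G)|] = 25 − 3/2 = 47/2.
Numerically: ≈ 23.50000.
(This is only a lower bound; the true E[α(G)] may be larger.)

E[α(G)] ≥ 47/2 ≈ 23.50000.


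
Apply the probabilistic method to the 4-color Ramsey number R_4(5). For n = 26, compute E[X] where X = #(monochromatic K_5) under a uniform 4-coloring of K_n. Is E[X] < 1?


E[X] = C(26, 5) · 4^{1 − 10} = 65780 · 4^{−9} = 65780/262144.
As a reduced fraction: E[X] = 16445/65536 ≈ 0.25093.
Is E[X] < 1? YES.
Since E[X] < 1, there exists a 4-coloring of K_{26} with no monochromatic K_5; hence R_4(5) > 26.

E[X] = 16445/65536 ≈ 0.25093; E[X] < 1, so R_4(5) > 26.


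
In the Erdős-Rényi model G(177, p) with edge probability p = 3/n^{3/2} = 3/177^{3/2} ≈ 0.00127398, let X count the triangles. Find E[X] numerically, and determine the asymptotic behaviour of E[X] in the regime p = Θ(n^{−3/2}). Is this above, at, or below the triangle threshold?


Number of potential triangles: C(177, 3) = 908600.
Each occurs with probability p³ ≈ (0.00127398)³ ≈ 2.06768352e-09.
By linearity: E[X] = C(177, 3)·p³ ≈ 908600 · 2.06768352e-09 ≈ 0.001879.
Since α = 3/2 > 1, p = c/n^{3/2} = o(1/n) is below the triangle threshold p ~ 1/n. Asymptotically E[X] ~ (c³/6)·n^{3(1−α)} = (3³/6)·n^{-1.5} → 0, so by Markov's inequality G has no triangles w.h.p.

E[X] ≈ 0.001879; in regime p = Θ(1/n^{3/2}) E[X] tends to 0 (below the triangle threshold p ~ 1/n).


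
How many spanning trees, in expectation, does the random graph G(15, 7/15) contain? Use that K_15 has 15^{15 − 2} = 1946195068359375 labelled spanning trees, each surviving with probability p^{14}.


K_15 has 15^{15 − 2} = 1946195068359375 labelled spanning trees.
For each such spanning tree H, let X_H = 1 if all 14 edges of H are present in G. Then P[X_H = 1] = p^{14} = (7/15)^{14} = 678223072849/29192926025390625.
By linearity of expectation: E[X] = Σ_H E[X_H] = 1946195068359375 · p^{14} = 1946195068359375 · 678223072849/29192926025390625 = 678223072849/15.
Numerically: E[X] ≈ 4.52149e+10.

E[X] = 1946195068359375 · (7/15)^{14} = 678223072849/15 ≈ 4.52149e+10.


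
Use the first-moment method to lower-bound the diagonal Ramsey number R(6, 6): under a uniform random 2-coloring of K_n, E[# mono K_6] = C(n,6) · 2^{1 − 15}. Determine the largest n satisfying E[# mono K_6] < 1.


We need C(n, 6) · 2^{1 − 15} < 1, i.e. C(n, 6) < 2^{15 − 1} = 16384.
Check values of n near the boundary:
  n = 16: C(16, 6) = 8008; 8008 < 16384? YES
  n = 17: C(17, 6) = 12376; 12376 < 16384? YES
  n = 18: C(18, 6) = 18564; 18564 < 16384? NO
  n = 19: C(19, 6) = 27132; 27132 < 16384? NO
  n = 20: C(20, 6) = 38760; 38760 < 16384? NO
The largest n with C(n, 6) < 16384 is n = 17 (where E[X] = 1547/2048 ≈ 0.75537). Hence R(6, 6) > 17, i.e. R(6, 6) ≥ 18.

Largest n = 17; hence R(6, 6) > 17.


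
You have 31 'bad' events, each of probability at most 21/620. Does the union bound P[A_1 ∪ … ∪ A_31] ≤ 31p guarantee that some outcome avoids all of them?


Union bound: P[∪_{i=1}^{31} A_i] ≤ Σ_i P[A_i] ≤ 31·p = 31·(21/620) = 21/20.
Numerically: 21/20 ≈ 1.0500.
Is 21/20 < 1? NO.
Since the bound 21/20 is ≥ 1, the union bound is uninformative here; it does NOT by itself certify existence.

31·p = 21/20 ≈ 1.0500; existence NOT certified by the union bound.


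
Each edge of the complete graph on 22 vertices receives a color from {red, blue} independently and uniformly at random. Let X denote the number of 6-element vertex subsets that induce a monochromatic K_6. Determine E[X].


Let X = Σ_S X_S over the C(22, 6) = 74613 subsets S of size 6, where X_S = 1 if the K_6 on S is monochromatic.
For a fixed S, the K_6 on S has C(6, 2) = 15 edges. P[all 15 edges red] = (1/2)^15, and likewise for blue, so P[monochromatic] = 2·(1/2)^15 = 2^{1 − 15} = 1/16384.
Summing: E[X] = C(22, 6) · 2^{1 − 15} = 74613 · 1/16384 = 74613/16384.
Numerically: E[X] ≈ 4.554016.

E[X] = C(22,6)·2^(1−C(6,2)) = 74613/16384 ≈ 4.554016.


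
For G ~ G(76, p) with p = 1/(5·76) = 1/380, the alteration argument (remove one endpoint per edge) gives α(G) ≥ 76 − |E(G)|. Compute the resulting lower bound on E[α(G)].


E[|E(G)|] = C(76, 2)·p = 2850 · (1/380) = 15/2.
E[α(G)] ≥ n − E[|E(G)|] = 76 − 15/2 = 137/2.
Numerically: ≈ 68.5000.
(This is only a lower bound; the true E[α(G)] may be larger.)

E[α(G)] ≥ 137/2 ≈ 68.5000.


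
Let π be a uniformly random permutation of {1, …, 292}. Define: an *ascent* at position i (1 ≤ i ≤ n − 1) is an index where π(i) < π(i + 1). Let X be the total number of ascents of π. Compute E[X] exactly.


Write X = Σ X_I over i = 1, …, 291, with X_I the indicator of one ascent.
There are 291 indicators.
For each fixed i, the pair (π(i), π(i+1)) is a uniformly random ordered pair of distinct values from {1, …, 292}; by symmetry P[π(i) < π(i+1)] = 1/2.
By linearity: E[X] = 291 · (1/2) = (292 − 1) · (1/2) = 291/2 ≈ 145.500000.

E[X] = 291/2 = 145.500000.


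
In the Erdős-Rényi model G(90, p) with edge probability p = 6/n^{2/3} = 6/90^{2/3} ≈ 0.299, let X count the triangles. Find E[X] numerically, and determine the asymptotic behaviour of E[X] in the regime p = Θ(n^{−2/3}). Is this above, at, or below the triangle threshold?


Number of potential triangles: C(90, 3) = 117480.
Each occurs with probability p³ ≈ (0.299)³ ≈ 2.66667e-02.
By linearity: E[X] = C(90, 3)·p³ ≈ 117480 · 2.66667e-02 ≈ 3132.800.
Since α = 2/3 < 1, p = c/n^{2/3} ≫ 1/n is above the triangle threshold p ~ 1/n. Asymptotically E[X] ~ (c³/6)·n^{3(1−α)} = (6³/6)·n^{1} → ∞; triangles are abundant w.h.p.

E[X] ≈ 3132.800; in regime p = Θ(1/n^{2/3}) E[X] diverges (above the triangle threshold p ~ 1/n).


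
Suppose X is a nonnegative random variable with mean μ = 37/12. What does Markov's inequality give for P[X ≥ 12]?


μ = E[X] = 37/12, a = 12.
Markov: P[X ≥ 12] ≤ μ/a = (37/12)/12 = 37/144.
Numerically: ≈ 0.256944.
(Since a = 12 > μ = 3.083333, the bound 37/144 is < 1 and informative.)

P[X ≥ 12] ≤ 37/144 ≈ 0.256944.


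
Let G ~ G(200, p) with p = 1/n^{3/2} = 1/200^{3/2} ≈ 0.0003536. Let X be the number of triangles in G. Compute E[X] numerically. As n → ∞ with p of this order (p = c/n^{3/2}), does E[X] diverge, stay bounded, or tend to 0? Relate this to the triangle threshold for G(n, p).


Number of potential triangles: C(200, 3) = 1313400.
Each occurs with probability p³ ≈ (0.0003536)³ ≈ 4.419417e-11.
By linearity: E[X] = C(200, 3)·p³ ≈ 1313400 · 4.419417e-11 ≈ 0.0001.
Since α = 3/2 > 1, p = c/n^{3/2} = o(1/n) is below the triangle threshold p ~ 1/n. Asymptotically E[X] ~ (c³/6)·n^{3(1−α)} = (1³/6)·n^{-1.5} → 0, so by Markov's inequality G has no triangles w.h.p.

E[X] ≈ 0.0001; in regime p = Θ(1/n^{3/2}) E[X] tends to 0 (below the triangle threshold p ~ 1/n).


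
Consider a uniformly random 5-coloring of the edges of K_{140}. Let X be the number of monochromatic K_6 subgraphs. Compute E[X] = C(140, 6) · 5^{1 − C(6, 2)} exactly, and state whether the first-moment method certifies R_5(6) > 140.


E[X] = C(140, 6) · 5^{1 − 15} = 9381724380 · 5^{−14} = 9381724380/6103515625.
As a reduced fraction: E[X] = 1876344876/1220703125 ≈ 1.537102.
Is E[X] < 1? NO.
Since E[X] ≥ 1, the first-moment bound is inconclusive at n = 140; it does NOT by itself certify R_5(6) > 140.

E[X] = 1876344876/1220703125 ≈ 1.537102; E[X] ≥ 1; first-moment method inconclusive here.


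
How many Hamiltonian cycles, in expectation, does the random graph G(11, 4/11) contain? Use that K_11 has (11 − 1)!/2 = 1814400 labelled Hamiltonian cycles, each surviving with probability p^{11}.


K_11 has (11 − 1)!/2 = 1814400 labelled Hamiltonian cycles.
For each such Hamiltonian cycle H, let X_H = 1 if all 11 edges of H are present in G. Then P[X_H = 1] = p^{11} = (4/11)^{11} = 4194304/285311670611.
By linearity of expectation: E[X] = Σ_H E[X_H] = 1814400 · p^{11} = 1814400 · 4194304/285311670611 = 7610145177600/285311670611.
Numerically: E[X] ≈ 26.67.

E[X] = 1814400 · (4/11)^{11} = 7610145177600/285311670611 ≈ 26.67.


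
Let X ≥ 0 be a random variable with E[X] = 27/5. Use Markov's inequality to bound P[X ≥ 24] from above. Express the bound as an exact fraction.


μ = E[X] = 27/5, a = 24.
Markov: P[X ≥ 24] ≤ μ/a = (27/5)/24 = 9/40.
Numerically: ≈ 0.22500.
(Since a = 24 > μ = 5.40000, the bound 9/40 is < 1 and informative.)

P[X ≥ 24] ≤ 9/40 ≈ 0.22500.


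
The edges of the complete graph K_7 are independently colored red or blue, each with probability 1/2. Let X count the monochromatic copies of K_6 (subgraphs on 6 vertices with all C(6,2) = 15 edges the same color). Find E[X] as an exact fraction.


Let X = Σ_S X_S over the C(7, 6) = 7 subsets S of size 6, where X_S = 1 if the K_6 on S is monochromatic.
For a fixed S, the K_6 on S has C(6, 2) = 15 edges. P[all 15 edges red] = (1/2)^15, and likewise for blue, so P[monochromatic] = 2·(1/2)^15 = 2^{1 − 15} = 1/16384.
Summing: E[X] = C(7, 6) · 2^{1 − 15} = 7 · 1/16384 = 7/16384.
Numerically: E[X] ≈ 0.0004.

E[X] = C(7,6)·2^(1−C(6,2)) = 7/16384 ≈ 0.0004.


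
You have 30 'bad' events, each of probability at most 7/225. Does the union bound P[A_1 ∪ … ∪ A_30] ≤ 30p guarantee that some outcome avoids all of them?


Union bound: P[∪_{i=1}^{30} A_i] ≤ Σ_i P[A_i] ≤ 30·p = 30·(7/225) = 14/15.
Numerically: 14/15 ≈ 0.933333.
Is 14/15 < 1? YES.
Since P[∪ A_i] ≤ 14/15 < 1, the complement has P[∩ A_i^c] ≥ 1 − 14/15 = 1/15 > 0, so some outcome avoids every A_i.

30·p = 14/15 ≈ 0.933333; existence CERTIFIED by the union bound.


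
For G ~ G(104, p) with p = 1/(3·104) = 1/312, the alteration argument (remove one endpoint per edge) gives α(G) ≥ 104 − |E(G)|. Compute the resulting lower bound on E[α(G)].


E[|E(G)|] = C(104, 2)·p = 5356 · (1/312) = 103/6.
E[α(G)] ≥ n − E[|E(G)|] = 104 − 103/6 = 521/6.
Numerically: ≈ 86.83333.
(This is only a lower bound; the true E[α(G)] may be larger.)

E[α(G)] ≥ 521/6 ≈ 86.83333.


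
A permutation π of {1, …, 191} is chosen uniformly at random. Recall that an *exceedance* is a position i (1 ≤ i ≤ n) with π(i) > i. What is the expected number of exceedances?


Write X = Σ_{i=1}^{191} X_i, where X_i = 1_{π(i) > i}.
For each fixed i, π(i) is uniform over {1, …, 191} (marginal of a uniform permutation), so P[π(i) > i] = (n − i)/n. Summing: Σ_{i=1}^{191} (n − i)/n = (0 + 1 + … + 190)/191 = 191(191 − 1)/(2·191) = (191 − 1)/2.
Hence E[X] = Σ_{i=1}^{191} (191 − i)/191 = 95 ≈ 95.00000.

E[X] = 95 = 95.00000.


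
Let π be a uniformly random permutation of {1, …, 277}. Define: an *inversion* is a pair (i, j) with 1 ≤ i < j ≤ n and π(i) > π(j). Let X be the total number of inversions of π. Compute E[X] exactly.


Write X = Σ X_I over the C(277, 2) = 38226 pairs i < j, with X_I the indicator of one inversion.
There are 38226 indicators.
For each fixed pair i < j, the values π(i) and π(j) are two distinct elements of {1, …, 277} in uniformly random order; by symmetry P[π(i) > π(j)] = 1/2.
By linearity: E[X] = 38226 · (1/2) = C(277, 2) · (1/2) = 38226/2 = 19113 ≈ 19113.000000.

E[X] = 19113 = 19113.000000.


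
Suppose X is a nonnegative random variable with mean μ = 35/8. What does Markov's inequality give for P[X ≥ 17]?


μ = E[X] = 35/8, a = 17.
Markov: P[X ≥ 17] ≤ μ/a = (35/8)/17 = 35/136.
Numerically: ≈ 0.257.
(Since a = 17 > μ = 4.375, the bound 35/136 is < 1 and informative.)

P[X ≥ 17] ≤ 35/136 ≈ 0.257.


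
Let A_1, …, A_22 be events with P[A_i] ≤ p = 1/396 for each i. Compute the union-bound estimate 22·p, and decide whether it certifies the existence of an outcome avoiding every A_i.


Union bound: P[∪_{i=1}^{22} A_i] ≤ Σ_i P[A_i] ≤ 22·p = 22·(1/396) = 1/18.
Numerically: 1/18 ≈ 0.0556.
Is 1/18 < 1? YES.
Since P[∪ A_i] ≤ 1/18 < 1, the complement has P[∩ A_i^c] ≥ 1 − 1/18 = 17/18 > 0, so some outcome avoids every A_i.

22·p = 1/18 ≈ 0.0556; existence CERTIFIED by the union bound.


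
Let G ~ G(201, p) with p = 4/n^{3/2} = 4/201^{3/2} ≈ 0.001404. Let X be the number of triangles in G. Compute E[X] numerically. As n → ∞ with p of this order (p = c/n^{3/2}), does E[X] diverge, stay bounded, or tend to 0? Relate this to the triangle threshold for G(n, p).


Number of potential triangles: C(201, 3) = 1333300.
Each occurs with probability p³ ≈ (0.001404)³ ≈ 2.765653e-09.
By linearity: E[X] = C(201, 3)·p³ ≈ 1333300 · 2.765653e-09 ≈ 0.0037.
Since α = 3/2 > 1, p = c/n^{3/2} = o(1/n) is below the triangle threshold p ~ 1/n. Asymptotically E[X] ~ (c³/6)·n^{3(1−α)} = (4³/6)·n^{-1.5} → 0, so by Markov's inequality G has no triangles w.h.p.

E[X] ≈ 0.0037; in regime p = Θ(1/n^{3/2}) E[X] tends to 0 (below the triangle threshold p ~ 1/n).


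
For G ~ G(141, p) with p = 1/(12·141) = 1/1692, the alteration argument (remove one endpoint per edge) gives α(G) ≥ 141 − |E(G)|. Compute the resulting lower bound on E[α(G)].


E[|E(G)|] = C(141, 2)·p = 9870 · (1/1692) = 35/6.
E[α(G)] ≥ n − E[|E(G)|] = 141 − 35/6 = 811/6.
Numerically: ≈ 135.166667.
(This is only a lower bound; the true E[α(G)] may be larger.)

E[α(G)] ≥ 811/6 ≈ 135.166667.


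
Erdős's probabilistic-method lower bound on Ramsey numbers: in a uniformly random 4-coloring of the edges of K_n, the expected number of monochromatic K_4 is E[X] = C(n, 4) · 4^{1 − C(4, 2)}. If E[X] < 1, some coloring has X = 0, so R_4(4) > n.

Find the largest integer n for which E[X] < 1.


We need C(n, 4) · 4^{1 − 6} < 1, i.e. C(n, 4) < 4^{6 − 1} = 1024.
Check values of n near the boundary:
  n = 11: C(11, 4) = 330; 330 < 1024? YES
  n = 12: C(12, 4) = 495; 495 < 1024? YES
  n = 13: C(13, 4) = 715; 715 < 1024? YES
  n = 14: C(14, 4) = 1001; 1001 < 1024? YES
  n = 15: C(15, 4) = 1365; 1365 < 1024? NO
  n = 16: C(16, 4) = 1820; 1820 < 1024? NO
  n = 17: C(17, 4) = 2380; 2380 < 1024? NO
The largest n with C(n, 4) < 1024 is n = 14 (where E[X] = 1001/1024 ≈ 0.9775). Hence R_4(4) > 14, i.e. R_4(4) ≥ 15.

Largest n = 14; hence R_4(4) > 14.


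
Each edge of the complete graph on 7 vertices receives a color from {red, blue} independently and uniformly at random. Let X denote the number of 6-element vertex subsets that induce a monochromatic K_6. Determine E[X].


Let X = Σ_S X_S over the C(7, 6) = 7 subsets S of size 6, where X_S = 1 if the K_6 on S is monochromatic.
For a fixed S, the K_6 on S has C(6, 2) = 15 edges. P[all 15 edges red] = (1/2)^15, and likewise for blue, so P[monochromatic] = 2·(1/2)^15 = 2^{1 − 15} = 1/16384.
By linearity of expectation: E[X] = C(7, 6) · 2^{1 − 15} = 7 · 1/16384 = 7/16384.
Numerically: E[X] ≈ 0.00043.

E[X] = C(7,6)·2^(1−C(6,2)) = 7/16384 ≈ 0.00043.


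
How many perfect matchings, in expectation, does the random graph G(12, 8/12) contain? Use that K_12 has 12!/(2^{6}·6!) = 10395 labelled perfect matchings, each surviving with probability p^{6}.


K_12 has 12!/(2^{6}·6!) = 10395 labelled perfect matchings.
For each such perfect matching H, let X_H = 1 if all 6 edges of H are present in G. Then P[X_H = 1] = p^{6} = (2/3)^{6} = 64/729.
By linearity of expectation: E[X] = Σ_H E[X_H] = 10395 · p^{6} = 10395 · 64/729 = 24640/27.
Numerically: E[X] ≈ 913.

E[X] = 10395 · (2/3)^{6} = 24640/27 ≈ 913.


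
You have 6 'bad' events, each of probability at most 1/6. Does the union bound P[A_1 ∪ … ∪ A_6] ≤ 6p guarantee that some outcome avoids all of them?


Union bound: P[∪_{i=1}^{6} A_i] ≤ Σ_i P[A_i] ≤ 6·p = 6·(1/6) = 1.
Numerically: 1 ≈ 1.0000.
Is 1 < 1? NO.
Since the bound 1 is ≥ 1, the union bound is uninformative here; it does NOT by itself certify existence.

6·p = 1 ≈ 1.0000; existence NOT certified by the union bound.


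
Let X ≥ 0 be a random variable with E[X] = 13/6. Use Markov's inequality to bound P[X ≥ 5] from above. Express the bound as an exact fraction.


μ = E[X] = 13/6, a = 5.
Markov: P[X ≥ 5] ≤ μ/a = (13/6)/5 = 13/30.
Numerically: ≈ 0.433333.
(Since a = 5 > μ = 2.166667, the bound 13/30 is < 1 and informative.)

P[X ≥ 5] ≤ 13/30 ≈ 0.433333.


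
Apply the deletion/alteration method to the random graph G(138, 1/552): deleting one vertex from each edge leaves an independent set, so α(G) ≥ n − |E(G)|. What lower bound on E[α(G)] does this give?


E[|E(G)|] = C(138, 2)·p = 9453 · (1/552) = 137/8.
E[α(G)] ≥ n − E[|E(G)|] = 138 − 137/8 = 967/8.
Numerically: ≈ 120.875.
(This is only a lower bound; the true E[α(G)] may be larger.)

E[α(G)] ≥ 967/8 ≈ 120.875.


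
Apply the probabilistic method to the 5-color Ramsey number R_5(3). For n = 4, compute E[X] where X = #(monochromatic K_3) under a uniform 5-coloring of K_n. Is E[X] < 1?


E[X] = C(4, 3) · 5^{1 − 3} = 4 · 5^{−2} = 4/25.
As a reduced fraction: E[X] = 4/25 ≈ 0.160.
Is E[X] < 1? YES.
Since E[X] < 1, there exists a 5-coloring of K_{4} with no monochromatic K_3; hence R_5(3) > 4.

E[X] = 4/25 ≈ 0.160; E[X] < 1, so R_5(3) > 4.


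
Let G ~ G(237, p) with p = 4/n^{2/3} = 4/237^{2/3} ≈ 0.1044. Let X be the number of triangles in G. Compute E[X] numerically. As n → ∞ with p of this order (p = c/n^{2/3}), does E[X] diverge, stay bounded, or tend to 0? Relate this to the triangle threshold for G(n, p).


Number of potential triangles: C(237, 3) = 2190670.
Each occurs with probability p³ ≈ (0.1044)³ ≈ 1.139419e-03.
By linearity: E[X] = C(237, 3)·p³ ≈ 2190670 · 1.139419e-03 ≈ 2496.0900.
Since α = 2/3 < 1, p = c/n^{2/3} ≫ 1/n is above the triangle threshold p ~ 1/n. Asymptotically E[X] ~ (c³/6)·n^{3(1−α)} = (4³/6)·n^{1} → ∞; triangles are abundant w.h.p.

E[X] ≈ 2496.0900; in regime p = Θ(1/n^{2/3}) E[X] diverges (above the triangle threshold p ~ 1/n).


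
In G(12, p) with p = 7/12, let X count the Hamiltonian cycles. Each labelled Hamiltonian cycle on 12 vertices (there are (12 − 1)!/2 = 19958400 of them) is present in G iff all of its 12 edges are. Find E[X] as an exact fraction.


K_12 has (12 − 1)!/2 = 19958400 labelled Hamiltonian cycles.
For each such Hamiltonian cycle H, let X_H = 1 if all 12 edges of H are present in G. Then P[X_H = 1] = p^{12} = (7/12)^{12} = 13841287201/8916100448256.
By linearity: E[X] = Σ_H E[X_H] = 19958400 · p^{12} = 19958400 · 13841287201/8916100448256 = 26644477861925/859963392.
Numerically: E[X] ≈ 3.098e+04.

E[X] = 19958400 · (7/12)^{12} = 26644477861925/859963392 ≈ 3.098e+04.


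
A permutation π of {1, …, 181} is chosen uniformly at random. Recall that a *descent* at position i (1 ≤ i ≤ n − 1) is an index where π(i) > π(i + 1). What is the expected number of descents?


Write X = Σ X_I over i = 1, …, 180, with X_I the indicator of one descent.
There are 180 indicators.
For each fixed i, the pair (π(i), π(i+1)) is a uniformly random ordered pair of distinct values from {1, …, 181}; by symmetry P[π(i) > π(i+1)] = 1/2.
By linearity: E[X] = 180 · (1/2) = (181 − 1) · (1/2) = 90 ≈ 90.00000.

E[X] = 90 = 90.00000.


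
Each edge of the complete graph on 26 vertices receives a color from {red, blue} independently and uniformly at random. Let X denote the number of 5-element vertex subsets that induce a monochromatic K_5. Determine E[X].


Let X = Σ_S X_S over the C(26, 5) = 65780 subsets S of size 5, where X_S = 1 if the K_5 on S is monochromatic.
For a fixed S, the K_5 on S has C(5, 2) = 10 edges. P[all 10 edges red] = (1/2)^10, and likewise for blue, so P[monochromatic] = 2·(1/2)^10 = 2^{1 − 10} = 1/512.
Summing: E[X] = C(26, 5) · 2^{1 − 10} = 65780 · 1/512 = 16445/128.
Numerically: E[X] ≈ 128.47656.

E[X] = C(26,5)·2^(1−C(5,2)) = 16445/128 ≈ 128.47656.


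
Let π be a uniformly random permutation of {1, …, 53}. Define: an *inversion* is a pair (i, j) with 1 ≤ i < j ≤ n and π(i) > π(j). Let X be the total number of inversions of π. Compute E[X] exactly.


Write X = Σ X_I over the C(53, 2) = 1378 pairs i < j, with X_I the indicator of one inversion.
There are 1378 indicators.
For each fixed pair i < j, the values π(i) and π(j) are two distinct elements of {1, …, 53} in uniformly random order; by symmetry P[π(i) > π(j)] = 1/2.
By linearity: E[X] = 1378 · (1/2) = C(53, 2) · (1/2) = 1378/2 = 689 ≈ 689.000.

E[X] = 689 = 689.000.


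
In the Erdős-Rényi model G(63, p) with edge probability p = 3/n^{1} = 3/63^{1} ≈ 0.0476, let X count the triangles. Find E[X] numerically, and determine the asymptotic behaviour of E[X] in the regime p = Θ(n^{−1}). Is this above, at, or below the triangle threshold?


Number of potential triangles: C(63, 3) = 39711.
Each occurs with probability p³ ≈ (0.0476)³ ≈ 1.07980e-04.
By linearity: E[X] = C(63, 3)·p³ ≈ 39711 · 1.07980e-04 ≈ 4.288.
Here α = 1, so p = 3/n is exactly at the triangle threshold p ~ 1/n. Asymptotically E[X] → c³/6 = 3³/6 = 9/2 ≈ 4.500, a bounded constant. In this regime the triangle count is asymptotically Poisson(c³/6).

E[X] ≈ 4.288; in regime p = Θ(1/n^{1}) E[X] stays bounded (at the triangle threshold p ~ 1/n).


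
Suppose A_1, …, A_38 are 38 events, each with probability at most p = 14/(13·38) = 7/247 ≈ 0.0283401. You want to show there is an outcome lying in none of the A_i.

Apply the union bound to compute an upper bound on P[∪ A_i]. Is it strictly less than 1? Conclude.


Union bound: P[∪_{i=1}^{38} A_i] ≤ Σ_i P[A_i] ≤ 38·p = 38·(7/247) = 14/13.
Numerically: 14/13 ≈ 1.0769231.
Is 14/13 < 1? NO.
Since the bound 14/13 is ≥ 1, the union bound is uninformative here; it does NOT by itself certify existence.

38·p = 14/13 ≈ 1.0769231; existence NOT certified by the union bound.


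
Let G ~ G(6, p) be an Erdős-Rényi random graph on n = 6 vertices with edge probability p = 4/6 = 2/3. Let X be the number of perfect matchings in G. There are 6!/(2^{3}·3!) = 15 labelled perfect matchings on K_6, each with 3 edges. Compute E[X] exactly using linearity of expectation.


K_6 has 6!/(2^{3}·3!) = 15 labelled perfect matchings.
For each such perfect matching H, let X_H = 1 if all 3 edges of H are present in G. Then P[X_H = 1] = p^{3} = (2/3)^{3} = 8/27.
By linearity of expectation: E[X] = Σ_H E[X_H] = 15 · p^{3} = 15 · 8/27 = 40/9.
Numerically: E[X] ≈ 4.44.

E[X] = 15 · (2/3)^{3} = 40/9 ≈ 4.44.


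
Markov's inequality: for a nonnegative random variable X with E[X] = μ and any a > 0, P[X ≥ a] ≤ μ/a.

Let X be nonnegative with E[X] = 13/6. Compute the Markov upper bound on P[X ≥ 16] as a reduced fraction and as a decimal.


μ = E[X] = 13/6, a = 16.
Markov: P[X ≥ 16] ≤ μ/a = (13/6)/16 = 13/96.
Numerically: ≈ 0.1354.
(Since a = 16 > μ = 2.1667, the bound 13/96 is < 1 and informative.)

P[X ≥ 16] ≤ 13/96 ≈ 0.1354.


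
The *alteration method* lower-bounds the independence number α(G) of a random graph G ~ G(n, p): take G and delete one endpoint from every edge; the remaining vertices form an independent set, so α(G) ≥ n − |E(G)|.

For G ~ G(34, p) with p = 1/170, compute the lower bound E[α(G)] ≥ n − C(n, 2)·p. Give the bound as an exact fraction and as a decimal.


E[|E(G)|] = C(34, 2)·p = 561 · (1/170) = 33/10.
E[α(G)] ≥ n − E[|E(G)|] = 34 − 33/10 = 307/10.
Numerically: ≈ 30.70000.
(This is only a lower bound; the true E[α(G)] may be larger.)

E[α(G)] ≥ 307/10 ≈ 30.70000.


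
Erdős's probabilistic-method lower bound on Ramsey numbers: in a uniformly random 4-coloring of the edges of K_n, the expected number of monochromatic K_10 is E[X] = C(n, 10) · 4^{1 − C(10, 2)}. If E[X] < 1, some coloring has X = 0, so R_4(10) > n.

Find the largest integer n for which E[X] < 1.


We need C(n, 10) · 4^{1 − 45} < 1, i.e. C(n, 10) < 4^{45 − 1} = 309485009821345068724781056.
Check values of n near the boundary:
  n = 2018: C(2018, 10) = 301820606687612220663963508; 301820606687612220663963508 < 309485009821345068724781056? YES
  n = 2019: C(2019, 10) = 303322949179835278009229628; 303322949179835278009229628 < 309485009821345068724781056? YES
  n = 2020: C(2020, 10) = 304832018578739931133653656; 304832018578739931133653656 < 309485009821345068724781056? YES
  n = 2021: C(2021, 10) = 306347841644770462864800616; 306347841644770462864800616 < 309485009821345068724781056? YES
  n = 2022: C(2022, 10) = 307870445231474093395937796; 307870445231474093395937796 < 309485009821345068724781056? YES
  n = 2023: C(2023, 10) = 309399856285778485315440716; 309399856285778485315440716 < 309485009821345068724781056? YES
  n = 2024: C(2024, 10) = 310936101848269937576192656; 310936101848269937576192656 < 309485009821345068724781056? NO
  n = 2025: C(2025, 10) = 312479209053472269772600560; 312479209053472269772600560 < 309485009821345068724781056? NO
The largest n with C(n, 10) < 309485009821345068724781056 is n = 2023 (where E[X] = 77349964071444621328860179/77371252455336267181195264 ≈ 0.99972). Hence R_4(10) > 2023, i.e. R_4(10) ≥ 2024.

Largest n = 2023; hence R_4(10) > 2023.


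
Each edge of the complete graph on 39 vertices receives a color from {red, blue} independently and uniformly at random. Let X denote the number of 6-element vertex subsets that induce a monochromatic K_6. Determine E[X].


Let X = Σ_S X_S over the C(39, 6) = 3262623 subsets S of size 6, where X_S = 1 if the K_6 on S is monochromatic.
For a fixed S, the K_6 on S has C(6, 2) = 15 edges. P[all 15 edges red] = (1/2)^15, and likewise for blue, so P[monochromatic] = 2·(1/2)^15 = 2^{1 − 15} = 1/16384.
Summing: E[X] = C(39, 6) · 2^{1 − 15} = 3262623 · 1/16384 = 3262623/16384.
Numerically: E[X] ≈ 199.1347.

E[X] = C(39,6)·2^(1−C(6,2)) = 3262623/16384 ≈ 199.1347.


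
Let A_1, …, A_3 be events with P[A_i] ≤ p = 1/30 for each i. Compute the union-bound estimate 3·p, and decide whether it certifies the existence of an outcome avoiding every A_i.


Union bound: P[∪_{i=1}^{3} A_i] ≤ Σ_i P[A_i] ≤ 3·p = 3·(1/30) = 1/10.
Numerically: 1/10 ≈ 0.100.
Is 1/10 < 1? YES.
Since P[∪ A_i] ≤ 1/10 < 1, the complement has P[∩ A_i^c] ≥ 1 − 1/10 = 9/10 > 0, so some outcome avoids every A_i.

3·p = 1/10 ≈ 0.100; existence CERTIFIED by the union bound.


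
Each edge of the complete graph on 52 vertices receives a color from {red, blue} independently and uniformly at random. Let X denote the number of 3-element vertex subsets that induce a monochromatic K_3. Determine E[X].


Let X = Σ_S X_S over the C(52, 3) = 22100 subsets S of size 3, where X_S = 1 if the K_3 on S is monochromatic.
For a fixed S, the K_3 on S has C(3, 2) = 3 edges. P[all 3 edges red] = (1/2)^3, and likewise for blue, so P[monochromatic] = 2·(1/2)^3 = 2^{1 − 3} = 1/4.
By linearity: E[X] = C(52, 3) · 2^{1 − 3} = 22100 · 1/4 = 5525.
Numerically: E[X] ≈ 5525.00000.

E[X] = C(52,3)·2^(1−C(3,2)) = 5525 ≈ 5525.00000.


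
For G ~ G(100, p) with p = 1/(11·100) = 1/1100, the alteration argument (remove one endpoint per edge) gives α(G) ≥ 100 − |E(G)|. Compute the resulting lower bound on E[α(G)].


E[|E(G)|] = C(100, 2)·p = 4950 · (1/1100) = 9/2.
E[α(G)] ≥ n − E[|E(G)|] = 100 − 9/2 = 191/2.
Numerically: ≈ 95.50000.
(This is only a lower bound; the true E[α(G)] may be larger.)

E[α(G)] ≥ 191/2 ≈ 95.50000.


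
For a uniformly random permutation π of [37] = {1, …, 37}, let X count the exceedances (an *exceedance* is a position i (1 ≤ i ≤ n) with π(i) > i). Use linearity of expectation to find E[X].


Write X = Σ_{i=1}^{37} X_i, where X_i = 1_{π(i) > i}.
For each fixed i, π(i) is uniform over {1, …, 37} (marginal of a uniform permutation), so P[π(i) > i] = (n − i)/n. Summing: Σ_{i=1}^{37} (n − i)/n = (0 + 1 + … + 36)/37 = 37(37 − 1)/(2·37) = (37 − 1)/2.
Hence E[X] = Σ_{i=1}^{37} (37 − i)/37 = 18 ≈ 18.00000.

E[X] = 18 = 18.00000.


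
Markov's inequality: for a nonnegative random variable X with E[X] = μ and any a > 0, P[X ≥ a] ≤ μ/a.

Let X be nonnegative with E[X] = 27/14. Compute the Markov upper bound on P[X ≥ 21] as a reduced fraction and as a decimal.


μ = E[X] = 27/14, a = 21.
Markov: P[X ≥ 21] ≤ μ/a = (27/14)/21 = 9/98.
Numerically: ≈ 0.09184.
(Since a = 21 > μ = 1.92857, the bound 9/98 is < 1 and informative.)

P[X ≥ 21] ≤ 9/98 ≈ 0.09184.


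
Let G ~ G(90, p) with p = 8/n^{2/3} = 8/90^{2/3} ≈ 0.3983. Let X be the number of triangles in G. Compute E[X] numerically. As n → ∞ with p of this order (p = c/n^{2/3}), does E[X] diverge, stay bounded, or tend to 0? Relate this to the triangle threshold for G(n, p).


Number of potential triangles: C(90, 3) = 117480.
Each occurs with probability p³ ≈ (0.3983)³ ≈ 6.320988e-02.
By linearity: E[X] = C(90, 3)·p³ ≈ 117480 · 6.320988e-02 ≈ 7425.8963.
Since α = 2/3 < 1, p = c/n^{2/3} ≫ 1/n is above the triangle threshold p ~ 1/n. Asymptotically E[X] ~ (c³/6)·n^{3(1−α)} = (8³/6)·n^{1} → ∞; triangles are abundant w.h.p.

E[X] ≈ 7425.8963; in regime p = Θ(1/n^{2/3}) E[X] diverges (above the triangle threshold p ~ 1/n).


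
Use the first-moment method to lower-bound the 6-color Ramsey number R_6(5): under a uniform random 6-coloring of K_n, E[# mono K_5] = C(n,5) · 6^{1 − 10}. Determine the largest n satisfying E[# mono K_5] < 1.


We need C(n, 5) · 6^{1 − 10} < 1, i.e. C(n, 5) < 6^{10 − 1} = 10077696.
Check values of n near the boundary:
  n = 65: C(65, 5) = 8259888; 8259888 < 10077696? YES
  n = 66: C(66, 5) = 8936928; 8936928 < 10077696? YES
  n = 67: C(67, 5) = 9657648; 9657648 < 10077696? YES
  n = 68: C(68, 5) = 10424128; 10424128 < 10077696? NO
The largest n with C(n, 5) < 10077696 is n = 67 (where E[X] = 67067/69984 ≈ 0.9583). Hence R_6(5) > 67, i.e. R_6(5) ≥ 68.

Largest n = 67; hence R_6(5) > 67.


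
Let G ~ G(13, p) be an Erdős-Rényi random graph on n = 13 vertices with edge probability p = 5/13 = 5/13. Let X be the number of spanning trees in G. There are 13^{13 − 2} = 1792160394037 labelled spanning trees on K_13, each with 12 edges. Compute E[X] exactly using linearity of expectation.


K_13 has 13^{13 − 2} = 1792160394037 labelled spanning trees.
For each such spanning tree H, let X_H = 1 if all 12 edges of H are present in G. Then P[X_H = 1] = p^{12} = (5/13)^{12} = 244140625/23298085122481.
By linearity of expectation: E[X] = Σ_H E[X_H] = 1792160394037 · p^{12} = 1792160394037 · 244140625/23298085122481 = 244140625/13.
Numerically: E[X] ≈ 1.878e+07.

E[X] = 1792160394037 · (5/13)^{12} = 244140625/13 ≈ 1.878e+07.


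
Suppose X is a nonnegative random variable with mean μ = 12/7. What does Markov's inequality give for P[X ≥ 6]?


μ = E[X] = 12/7, a = 6.
Markov: P[X ≥ 6] ≤ μ/a = (12/7)/6 = 2/7.
Numerically: ≈ 0.28571.
(Since a = 6 > μ = 1.71429, the bound 2/7 is < 1 and informative.)

P[X ≥ 6] ≤ 2/7 ≈ 0.28571.


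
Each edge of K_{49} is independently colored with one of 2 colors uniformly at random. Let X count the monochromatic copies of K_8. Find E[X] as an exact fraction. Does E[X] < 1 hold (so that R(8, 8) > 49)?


E[X] = C(49, 8) · 2^{1 − 28} = 450978066 · 2^{−27} = 450978066/134217728.
As a reduced fraction: E[X] = 225489033/67108864 ≈ 3.3600.
Is E[X] < 1? NO.
Since E[X] ≥ 1, the first-moment bound is inconclusive at n = 49; it does NOT by itself certify R(8, 8) > 49.

E[X] = 225489033/67108864 ≈ 3.3600; E[X] ≥ 1; first-moment method inconclusive here.


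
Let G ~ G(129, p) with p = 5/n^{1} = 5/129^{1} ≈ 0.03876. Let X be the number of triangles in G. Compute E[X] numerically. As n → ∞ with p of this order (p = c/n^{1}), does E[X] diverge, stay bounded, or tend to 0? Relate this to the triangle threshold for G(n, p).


Number of potential triangles: C(129, 3) = 349504.
Each occurs with probability p³ ≈ (0.03876)³ ≈ 5.8229208e-05.
By linearity: E[X] = C(129, 3)·p³ ≈ 349504 · 5.8229208e-05 ≈ 20.35134.
Here α = 1, so p = 5/n is exactly at the triangle threshold p ~ 1/n. Asymptotically E[X] → c³/6 = 5³/6 = 125/6 ≈ 20.83333, a bounded constant. In this regime the triangle count is asymptotically Poisson(c³/6).

E[X] ≈ 20.35134; in regime p = Θ(1/n^{1}) E[X] stays bounded (at the triangle threshold p ~ 1/n).


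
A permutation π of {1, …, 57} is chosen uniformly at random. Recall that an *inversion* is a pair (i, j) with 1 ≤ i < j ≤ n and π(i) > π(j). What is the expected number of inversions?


Write X = Σ X_I over the C(57, 2) = 1596 pairs i < j, with X_I the indicator of one inversion.
There are 1596 indicators.
For each fixed pair i < j, the values π(i) and π(j) are two distinct elements of {1, …, 57} in uniformly random order; by symmetry P[π(i) > π(j)] = 1/2.
By linearity: E[X] = 1596 · (1/2) = C(57, 2) · (1/2) = 1596/2 = 798 ≈ 798.000000.

E[X] = 798 = 798.000000.


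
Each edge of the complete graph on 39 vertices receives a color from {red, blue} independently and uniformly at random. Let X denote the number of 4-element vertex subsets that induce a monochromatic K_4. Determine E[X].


Let X = Σ_S X_S over the C(39, 4) = 82251 subsets S of size 4, where X_S = 1 if the K_4 on S is monochromatic.
For a fixed S, the K_4 on S has C(4, 2) = 6 edges. P[all 6 edges red] = (1/2)^6, and likewise for blue, so P[monochromatic] = 2·(1/2)^6 = 2^{1 − 6} = 1/32.
Summing: E[X] = C(39, 4) · 2^{1 − 6} = 82251 · 1/32 = 82251/32.
Numerically: E[X] ≈ 2570.344.

E[X] = C(39,4)·2^(1−C(4,2)) = 82251/32 ≈ 2570.344.


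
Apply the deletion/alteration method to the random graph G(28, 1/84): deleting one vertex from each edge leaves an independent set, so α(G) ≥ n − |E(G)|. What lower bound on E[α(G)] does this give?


E[|E(G)|] = C(28, 2)·p = 378 · (1/84) = 9/2.
E[α(G)] ≥ n − E[|E(G)|] = 28 − 9/2 = 47/2.
Numerically: ≈ 23.50000.
(This is only a lower bound; the true E[α(G)] may be larger.)

E[α(G)] ≥ 47/2 ≈ 23.50000.


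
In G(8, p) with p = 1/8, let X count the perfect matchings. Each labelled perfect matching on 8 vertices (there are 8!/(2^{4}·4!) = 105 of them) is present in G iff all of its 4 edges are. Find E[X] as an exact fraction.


K_8 has 8!/(2^{4}·4!) = 105 labelled perfect matchings.
For each such perfect matching H, let X_H = 1 if all 4 edges of H are present in G. Then P[X_H = 1] = p^{4} = (1/8)^{4} = 1/4096.
By linearity: E[X] = Σ_H E[X_H] = 105 · p^{4} = 105 · 1/4096 = 105/4096.
Numerically: E[X] ≈ 0.0256.

E[X] = 105 · (1/8)^{4} = 105/4096 ≈ 0.0256.


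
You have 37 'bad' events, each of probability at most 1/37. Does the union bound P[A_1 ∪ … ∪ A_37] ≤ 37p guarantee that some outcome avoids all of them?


Union bound: P[∪_{i=1}^{37} A_i] ≤ Σ_i P[A_i] ≤ 37·p = 37·(1/37) = 1.
Numerically: 1 ≈ 1.00000.
Is 1 < 1? NO.
Since the bound 1 is ≥ 1, the union bound is uninformative here; it does NOT by itself certify existence.

37·p = 1 ≈ 1.00000; existence NOT certified by the union bound.


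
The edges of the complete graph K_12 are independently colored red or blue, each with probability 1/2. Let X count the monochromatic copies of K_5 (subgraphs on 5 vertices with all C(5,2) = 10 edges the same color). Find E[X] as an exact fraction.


Let X = Σ_S X_S over the C(12, 5) = 792 subsets S of size 5, where X_S = 1 if the K_5 on S is monochromatic.
For a fixed S, the K_5 on S has C(5, 2) = 10 edges. P[all 10 edges red] = (1/2)^10, and likewise for blue, so P[monochromatic] = 2·(1/2)^10 = 2^{1 − 10} = 1/512.
Summing: E[X] = C(12, 5) · 2^{1 − 10} = 792 · 1/512 = 99/64.
Numerically: E[X] ≈ 1.547.

E[X] = C(12,5)·2^(1−C(5,2)) = 99/64 ≈ 1.547.
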